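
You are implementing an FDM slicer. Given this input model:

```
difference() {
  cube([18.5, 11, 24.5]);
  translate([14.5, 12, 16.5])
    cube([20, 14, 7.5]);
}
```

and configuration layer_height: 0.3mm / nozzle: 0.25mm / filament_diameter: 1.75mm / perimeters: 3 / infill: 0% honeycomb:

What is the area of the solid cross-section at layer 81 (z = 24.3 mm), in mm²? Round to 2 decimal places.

At z = 24.3 mm: the cube is present — its section is the full 18.5×11 rectangle (area 203.50 mm²); the cube at (14.5, 12) does not reach this height (z outside [16.5, 24]); Subtracting the remaining from the first: none of the subtracted shapes is present at this height, so the 18.5×11 cube is unchanged — area = 203.50 mm². Overall, the cross-section is a single solid region. Net area = 203.50 mm².

203.50 mm²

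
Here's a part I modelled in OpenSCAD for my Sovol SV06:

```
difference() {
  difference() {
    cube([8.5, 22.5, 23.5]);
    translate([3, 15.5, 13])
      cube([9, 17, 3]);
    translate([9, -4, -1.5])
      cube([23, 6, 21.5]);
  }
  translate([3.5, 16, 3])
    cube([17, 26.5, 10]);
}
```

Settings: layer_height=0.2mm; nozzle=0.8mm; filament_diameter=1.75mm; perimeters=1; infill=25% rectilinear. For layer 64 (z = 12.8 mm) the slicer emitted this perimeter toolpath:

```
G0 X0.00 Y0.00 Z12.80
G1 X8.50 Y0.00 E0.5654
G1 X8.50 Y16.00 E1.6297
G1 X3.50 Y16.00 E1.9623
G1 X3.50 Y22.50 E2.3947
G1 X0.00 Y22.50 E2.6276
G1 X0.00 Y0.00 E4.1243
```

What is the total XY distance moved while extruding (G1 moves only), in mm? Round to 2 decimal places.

Sum the Euclidean lengths of each G1 segment: total = 62.00 mm.

62.00 mm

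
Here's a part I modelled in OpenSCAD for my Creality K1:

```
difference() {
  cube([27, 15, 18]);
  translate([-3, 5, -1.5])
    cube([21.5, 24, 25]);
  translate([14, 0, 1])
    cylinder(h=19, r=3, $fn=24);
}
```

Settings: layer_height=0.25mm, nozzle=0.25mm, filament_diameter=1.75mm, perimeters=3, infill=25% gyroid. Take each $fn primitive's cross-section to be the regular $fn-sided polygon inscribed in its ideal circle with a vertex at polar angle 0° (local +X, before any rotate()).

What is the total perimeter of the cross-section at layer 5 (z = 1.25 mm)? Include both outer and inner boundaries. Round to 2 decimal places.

87.40 mm

At z = 1.25 mm: the cube (footprint 27×15) is included at this height (perimeter 84.00 mm); the 21.5×24 cube at (-3, 5) contributes its full rectangle (perimeter 91.00 mm); the r=3 cylinder at (14, 0) contributes a regular 24-gon of circumradius 3 (perimeter = 2·24·3.000·sin(180°/24) = 18.80 mm); Subtracting the remaining from the first: starting from the 27×15 cube, the 21.5×24 cube at (-3, 5) partially overlaps it — only the 185.00 mm² overlap (of its 516.00 mm²) is removed, clipping the outline; the r=3 cylinder at (14, 0) partially overlaps it — only the 13.98 mm² overlap (of its 27.95 mm²) is removed, clipping the outline — boundary = 87.40 mm. Overall, the cross-section is a single solid region. Total boundary length (outer) = 87.40 mm.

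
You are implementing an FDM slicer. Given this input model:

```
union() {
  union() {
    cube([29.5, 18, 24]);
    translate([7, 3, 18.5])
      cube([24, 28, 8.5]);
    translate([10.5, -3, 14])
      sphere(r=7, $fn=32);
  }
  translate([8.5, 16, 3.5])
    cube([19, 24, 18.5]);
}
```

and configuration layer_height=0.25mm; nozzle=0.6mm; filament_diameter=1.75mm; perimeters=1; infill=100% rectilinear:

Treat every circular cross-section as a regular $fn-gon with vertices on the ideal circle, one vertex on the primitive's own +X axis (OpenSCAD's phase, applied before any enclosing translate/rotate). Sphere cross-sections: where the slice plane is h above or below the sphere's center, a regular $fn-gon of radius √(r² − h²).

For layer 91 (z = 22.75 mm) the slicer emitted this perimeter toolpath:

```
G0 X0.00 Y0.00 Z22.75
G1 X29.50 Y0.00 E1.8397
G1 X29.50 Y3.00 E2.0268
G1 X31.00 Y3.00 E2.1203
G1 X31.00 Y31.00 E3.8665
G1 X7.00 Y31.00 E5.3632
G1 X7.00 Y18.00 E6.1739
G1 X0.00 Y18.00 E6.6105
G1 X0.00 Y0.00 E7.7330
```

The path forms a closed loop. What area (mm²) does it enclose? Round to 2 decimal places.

865.50 mm²

Apply the shoelace formula to the sequence of (X, Y) vertices; enclosed area = 865.50 mm².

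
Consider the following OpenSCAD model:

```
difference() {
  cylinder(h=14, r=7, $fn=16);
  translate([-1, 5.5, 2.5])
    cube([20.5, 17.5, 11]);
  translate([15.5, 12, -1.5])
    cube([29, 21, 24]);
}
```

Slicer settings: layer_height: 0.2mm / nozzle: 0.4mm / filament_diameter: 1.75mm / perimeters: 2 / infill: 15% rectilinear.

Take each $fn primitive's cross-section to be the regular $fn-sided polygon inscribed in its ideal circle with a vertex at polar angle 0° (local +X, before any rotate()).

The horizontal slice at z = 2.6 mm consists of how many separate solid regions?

1

At z = 2.6 mm: the r=7 cylinder gives a regular 16-gon of circumradius 7 (constant along its height); the cube at (-1, 5.5) is present — its section is the full 20.5×17.5 rectangle; the cube at (15.5, 12) (footprint 29×21) is included at this height; Subtracting the remaining from the first: starting from the r=7 cylinder, the 20.5×17.5 cube at (-1, 5.5) partially overlaps it — only the 5.40 mm² overlap (of its 358.75 mm²) is removed, clipping the outline; the 29×21 cube at (15.5, 12) misses the remaining region (no effect) — 1 connected region. The result has 1 disconnected region.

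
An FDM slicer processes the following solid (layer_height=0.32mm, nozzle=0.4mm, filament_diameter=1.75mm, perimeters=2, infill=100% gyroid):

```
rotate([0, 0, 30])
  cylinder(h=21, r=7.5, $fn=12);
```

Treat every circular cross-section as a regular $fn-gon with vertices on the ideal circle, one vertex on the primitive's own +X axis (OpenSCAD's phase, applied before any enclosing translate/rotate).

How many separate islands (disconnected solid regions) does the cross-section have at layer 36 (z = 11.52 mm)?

At z = 11.52 mm: the r=7.5 cylinder gives a regular 12-gon of circumradius 7.5 (constant along its height); (rotated 30° about Z; rotation is an isometry so areas/perimeters/island counts are preserved). Overall, the cross-section is a single solid region. Island count = 1.

1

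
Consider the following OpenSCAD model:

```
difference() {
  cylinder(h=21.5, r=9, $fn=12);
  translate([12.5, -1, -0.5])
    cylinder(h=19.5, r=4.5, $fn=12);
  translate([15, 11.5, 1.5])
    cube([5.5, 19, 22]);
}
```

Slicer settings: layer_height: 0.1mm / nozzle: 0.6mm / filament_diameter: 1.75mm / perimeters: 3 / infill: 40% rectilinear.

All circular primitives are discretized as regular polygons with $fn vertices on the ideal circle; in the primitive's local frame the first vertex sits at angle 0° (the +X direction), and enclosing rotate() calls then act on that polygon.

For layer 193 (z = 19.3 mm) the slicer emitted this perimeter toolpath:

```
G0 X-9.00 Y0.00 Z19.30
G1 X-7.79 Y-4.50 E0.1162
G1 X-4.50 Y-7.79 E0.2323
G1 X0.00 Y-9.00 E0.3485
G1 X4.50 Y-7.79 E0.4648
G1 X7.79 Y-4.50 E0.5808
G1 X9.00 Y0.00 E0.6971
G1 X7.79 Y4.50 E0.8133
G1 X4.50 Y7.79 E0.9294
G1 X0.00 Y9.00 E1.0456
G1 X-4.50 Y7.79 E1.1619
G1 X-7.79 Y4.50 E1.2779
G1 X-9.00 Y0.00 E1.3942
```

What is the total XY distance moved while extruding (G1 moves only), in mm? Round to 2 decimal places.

55.89 mm

Sum the Euclidean lengths of each G1 segment: total = 55.89 mm.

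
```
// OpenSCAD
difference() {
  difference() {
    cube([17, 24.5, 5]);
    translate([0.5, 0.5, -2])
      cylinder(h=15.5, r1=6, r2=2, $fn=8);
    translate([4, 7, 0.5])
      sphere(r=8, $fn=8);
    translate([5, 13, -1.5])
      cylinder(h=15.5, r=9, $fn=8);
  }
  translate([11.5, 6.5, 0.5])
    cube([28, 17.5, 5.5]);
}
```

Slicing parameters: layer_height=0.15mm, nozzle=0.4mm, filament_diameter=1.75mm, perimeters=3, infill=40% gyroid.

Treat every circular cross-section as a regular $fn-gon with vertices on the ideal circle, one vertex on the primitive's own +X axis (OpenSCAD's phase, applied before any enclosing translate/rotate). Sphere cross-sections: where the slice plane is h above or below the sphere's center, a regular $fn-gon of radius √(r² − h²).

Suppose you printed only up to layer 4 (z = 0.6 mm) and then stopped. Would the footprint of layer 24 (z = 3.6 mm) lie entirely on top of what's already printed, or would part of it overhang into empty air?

part overhangs

Compare the two slices. At z = 0.6: the 17×24.5 cube contributes its full rectangle (area 416.50 mm²); the cone at (0.5, 0.5) contributes a regular 8-gon of circumradius 5.329 (interpolated between r1=6 and r2=2 at t=0.168) (area = (8/2)·5.329²·sin(360°/8) = 80.32 mm²); the sphere at (4, 7): section is a regular 8-gon, circumradius = √(r²−h²) = √(8²−0.1²) = 7.999 (area = (8/2)·7.999²·sin(360°/8) = 180.99 mm²); the r=9 cylinder at (5, 13) gives a regular 8-gon of circumradius 9 (constant along its height) (area = (8/2)·9.000²·sin(360°/8) = 229.10 mm²); Subtracting the remaining from the first: starting from the 17×24.5 cube (416.50 mm²), the cone at (0.5, 0.5) partially overlaps it — only the 25.56 mm² overlap (of its 80.32 mm²) is removed, clipping the outline; the r=8 sphere at (4, 7) partially overlaps it — only the 120.42 mm² overlap (of its 180.99 mm²) is removed, clipping the outline; the r=9 cylinder at (5, 13) partially overlaps it — only the 99.85 mm² overlap (of its 229.10 mm²) is removed, clipping the outline — area = 170.67 mm²; the cube at (11.5, 6.5) (footprint 28×17.5) is included at this height (area 490.00 mm²); Subtracting the remaining from the first: starting from that combined region (170.67 mm²), the 28×17.5 cube at (11.5, 6.5) partially overlaps it — only the 80.82 mm² overlap (of its 490.00 mm²) is removed, clipping the outline — area = 89.85 mm². At z = 3.6: the 17×24.5 cube contributes its full rectangle (area 416.50 mm²); the cone at (0.5, 0.5) contributes a regular 8-gon of circumradius 4.555 (interpolated between r1=6 and r2=2 at t=0.361) (area = (8/2)·4.555²·sin(360°/8) = 58.68 mm²); the r=8 sphere at (4, 7) contributes a regular 8-gon of circumradius √(8²−3.1²) = 7.375 (area = (8/2)·7.375²·sin(360°/8) = 153.84 mm²); the r=9 cylinder at (5, 13) contributes a regular 8-gon of circumradius 9 (area = (8/2)·9.000²·sin(360°/8) = 229.10 mm²); After the difference (first − rest): starting from the 17×24.5 cube (416.50 mm²), the cone at (0.5, 0.5) partially overlaps it — only the 19.37 mm² overlap (of its 58.68 mm²) is removed, clipping the outline; the r=8 sphere at (4, 7) partially overlaps it — only the 111.56 mm² overlap (of its 153.84 mm²) is removed, clipping the outline; the r=9 cylinder at (5, 13) partially overlaps it — only the 109.05 mm² overlap (of its 229.10 mm²) is removed, clipping the outline — area = 176.51 mm²; the cube at (11.5, 6.5) is present — its section is the full 28×17.5 rectangle (area 490.00 mm²); After the difference (first − rest): starting from the result so far (176.51 mm²), the 28×17.5 cube at (11.5, 6.5) partially overlaps it — only the 81.16 mm² overlap (of its 490.00 mm²) is removed, clipping the outline — area = 95.35 mm². Checking containment: at z = 3.6 the cross-section extends beyond the z = 0.6 cross-section by about 5.50 mm².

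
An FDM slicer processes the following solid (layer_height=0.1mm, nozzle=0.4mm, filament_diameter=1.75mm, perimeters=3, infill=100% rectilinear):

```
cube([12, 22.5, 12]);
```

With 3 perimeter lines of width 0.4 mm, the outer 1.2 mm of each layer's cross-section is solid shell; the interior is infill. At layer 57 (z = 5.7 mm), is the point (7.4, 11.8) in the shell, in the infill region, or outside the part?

At z = 5.7 mm: the cube is present — its section is the full 12×22.5 rectangle. Overall, the cross-section is a single solid region. The nearest boundary edge runs (12.00, 0.00)→(12.00, 22.50); distance from the point to it = 4.60 mm. The point is inside the cross-section and 4.60 mm from the nearest boundary — more than the 1.2 mm shell width (3 × 0.4), so it's in the infill interior.

infill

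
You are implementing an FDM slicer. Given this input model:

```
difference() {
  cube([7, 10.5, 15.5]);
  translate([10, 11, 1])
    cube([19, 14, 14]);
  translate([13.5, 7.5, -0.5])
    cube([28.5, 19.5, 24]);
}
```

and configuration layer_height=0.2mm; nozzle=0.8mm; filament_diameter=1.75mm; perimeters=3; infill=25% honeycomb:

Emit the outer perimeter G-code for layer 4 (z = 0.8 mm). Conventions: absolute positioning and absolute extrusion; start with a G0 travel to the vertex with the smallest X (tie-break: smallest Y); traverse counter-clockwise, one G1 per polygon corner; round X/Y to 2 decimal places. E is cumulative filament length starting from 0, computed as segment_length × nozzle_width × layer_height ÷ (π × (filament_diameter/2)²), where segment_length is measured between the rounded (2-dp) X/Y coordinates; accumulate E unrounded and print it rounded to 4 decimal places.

At z = 0.8 mm: the cube is present — its section is the full 7×10.5 rectangle; the cube at (10, 11) does not reach this height (z outside [1, 15]); the cube at (13.5, 7.5) (footprint 28.5×19.5) is included at this height; Subtracting the remaining from the first: starting from the 7×10.5 cube, the 28.5×19.5 cube at (13.5, 7.5) misses the remaining region (no effect) — 1 connected region. The outline is a single polygon with 4 vertices. Extrusion per mm of travel: 0.8 × 0.2 / (π × 0.875²) = 0.066520. Accumulating E over each segment gives final E = 2.3282.

G0 X0.00 Y0.00 Z0.80
G1 X7.00 Y0.00 E0.4656
G1 X7.00 Y10.50 E1.1641
G1 X0.00 Y10.50 E1.6297
G1 X0.00 Y0.00 E2.3282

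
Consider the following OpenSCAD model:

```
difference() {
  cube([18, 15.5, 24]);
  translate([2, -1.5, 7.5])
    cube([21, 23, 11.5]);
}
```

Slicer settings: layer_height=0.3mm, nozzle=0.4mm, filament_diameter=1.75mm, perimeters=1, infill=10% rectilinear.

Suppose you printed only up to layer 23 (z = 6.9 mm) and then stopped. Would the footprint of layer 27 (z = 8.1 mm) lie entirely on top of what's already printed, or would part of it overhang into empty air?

entirely on top

Compare the two slices. At z = 6.9: the cube is present — its section is the full 18×15.5 rectangle (area 279.00 mm²); the cube at (2, -1.5) does not reach this height (z outside [7.5, 19]); Subtracting the remaining from the first: none of the subtracted shapes is present at this height, so the 18×15.5 cube is unchanged — area = 279.00 mm². At z = 8.1: the cube is present — its section is the full 18×15.5 rectangle (area 279.00 mm²); the cube at (2, -1.5) (footprint 21×23) is included at this height (area 483.00 mm²); Subtracting the remaining from the first: starting from the 18×15.5 cube (279.00 mm²), the 21×23 cube at (2, -1.5) partially overlaps it — only the 248.00 mm² overlap (of its 483.00 mm²) is removed, clipping the outline — area = 31.00 mm². Checking containment: the cross-section at z = 8.1 is a subset of the cross-section at z = 6.9.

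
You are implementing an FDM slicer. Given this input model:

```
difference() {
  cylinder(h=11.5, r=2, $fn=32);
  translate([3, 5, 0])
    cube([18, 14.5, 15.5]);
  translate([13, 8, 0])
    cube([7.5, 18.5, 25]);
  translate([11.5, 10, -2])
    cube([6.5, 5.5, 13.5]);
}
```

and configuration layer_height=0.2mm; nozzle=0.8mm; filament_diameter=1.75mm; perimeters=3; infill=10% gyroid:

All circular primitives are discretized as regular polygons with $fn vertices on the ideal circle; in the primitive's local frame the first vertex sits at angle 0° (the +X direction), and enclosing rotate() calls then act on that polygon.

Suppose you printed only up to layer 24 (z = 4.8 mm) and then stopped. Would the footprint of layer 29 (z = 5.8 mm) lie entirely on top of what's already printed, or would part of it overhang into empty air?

Compare the two slices. At z = 4.8: the cylinder: section is a regular 32-gon, circumradius r=2 (area = (32/2)·2.000²·sin(360°/32) = 12.49 mm²); the cube at (3, 5) is present — its section is the full 18×14.5 rectangle (area 261.00 mm²); the 7.5×18.5 cube at (13, 8) contributes its full rectangle (area 138.75 mm²); the 6.5×5.5 cube at (11.5, 10) contributes its full rectangle (area 35.75 mm²); After the difference (first − rest): starting from the r=2 cylinder (12.49 mm²), the 18×14.5 cube at (3, 5) misses the remaining region (no effect); the 7.5×18.5 cube at (13, 8) misses the remaining region (no effect); the 6.5×5.5 cube at (11.5, 10) misses the remaining region (no effect) — area = 12.49 mm². At z = 5.8: the r=2 cylinder contributes a regular 32-gon of circumradius 2 (area = (32/2)·2.000²·sin(360°/32) = 12.49 mm²); the 18×14.5 cube at (3, 5) contributes its full rectangle (area 261.00 mm²); the cube at (13, 8) (footprint 7.5×18.5) is included at this height (area 138.75 mm²); the cube at (11.5, 10) is present — its section is the full 6.5×5.5 rectangle (area 35.75 mm²); Subtracting the remaining from the first: starting from the r=2 cylinder (12.49 mm²), the 18×14.5 cube at (3, 5) misses the remaining region (no effect); the 7.5×18.5 cube at (13, 8) misses the remaining region (no effect); the 6.5×5.5 cube at (11.5, 10) misses the remaining region (no effect) — area = 12.49 mm². Checking containment: the cross-section at z = 5.8 is a subset of the cross-section at z = 4.8.

entirely on top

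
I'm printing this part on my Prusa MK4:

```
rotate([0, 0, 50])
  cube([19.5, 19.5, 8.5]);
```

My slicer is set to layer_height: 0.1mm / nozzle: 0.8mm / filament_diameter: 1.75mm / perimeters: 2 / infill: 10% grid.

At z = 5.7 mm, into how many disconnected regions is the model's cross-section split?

1

At z = 5.7 mm: the 19.5×19.5 cube contributes its full rectangle; (whole slice rotated 50° about Z — lengths, areas and connectivity unchanged). The result has 1 disconnected region.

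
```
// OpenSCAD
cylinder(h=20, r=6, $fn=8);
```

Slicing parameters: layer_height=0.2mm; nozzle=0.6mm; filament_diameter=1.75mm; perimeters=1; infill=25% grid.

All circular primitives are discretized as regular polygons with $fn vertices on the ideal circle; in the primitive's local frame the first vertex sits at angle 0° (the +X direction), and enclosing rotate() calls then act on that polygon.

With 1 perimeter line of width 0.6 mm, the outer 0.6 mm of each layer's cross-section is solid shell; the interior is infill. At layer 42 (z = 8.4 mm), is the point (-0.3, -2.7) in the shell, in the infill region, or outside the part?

At z = 8.4 mm: the cylinder: section is a regular 8-gon, circumradius r=6. Overall, the cross-section is a single solid region. The nearest boundary edge runs (-4.24, -4.24)→(-0.00, -6.00); distance from the point to it = 2.93 mm. The point is inside the cross-section and 2.93 mm from the nearest boundary — more than the 0.6 mm shell width (1 × 0.6), so it's in the infill interior.

infill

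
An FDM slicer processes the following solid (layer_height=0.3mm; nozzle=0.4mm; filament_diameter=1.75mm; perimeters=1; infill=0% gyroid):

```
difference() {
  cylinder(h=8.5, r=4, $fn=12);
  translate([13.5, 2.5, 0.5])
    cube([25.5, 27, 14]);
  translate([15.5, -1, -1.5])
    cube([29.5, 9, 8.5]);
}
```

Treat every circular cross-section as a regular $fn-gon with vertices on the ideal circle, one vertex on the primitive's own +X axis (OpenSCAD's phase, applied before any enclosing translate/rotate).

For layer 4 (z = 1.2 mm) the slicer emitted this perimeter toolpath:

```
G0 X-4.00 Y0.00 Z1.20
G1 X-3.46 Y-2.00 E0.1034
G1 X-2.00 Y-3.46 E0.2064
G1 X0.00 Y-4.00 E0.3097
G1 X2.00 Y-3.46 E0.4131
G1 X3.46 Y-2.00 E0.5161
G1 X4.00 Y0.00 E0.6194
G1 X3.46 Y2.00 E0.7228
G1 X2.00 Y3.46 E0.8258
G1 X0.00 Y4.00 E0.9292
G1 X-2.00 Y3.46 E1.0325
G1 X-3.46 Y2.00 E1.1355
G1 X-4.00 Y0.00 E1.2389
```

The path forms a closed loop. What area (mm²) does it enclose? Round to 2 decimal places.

47.94 mm²

Apply the shoelace formula to the sequence of (X, Y) vertices; enclosed area = 47.94 mm².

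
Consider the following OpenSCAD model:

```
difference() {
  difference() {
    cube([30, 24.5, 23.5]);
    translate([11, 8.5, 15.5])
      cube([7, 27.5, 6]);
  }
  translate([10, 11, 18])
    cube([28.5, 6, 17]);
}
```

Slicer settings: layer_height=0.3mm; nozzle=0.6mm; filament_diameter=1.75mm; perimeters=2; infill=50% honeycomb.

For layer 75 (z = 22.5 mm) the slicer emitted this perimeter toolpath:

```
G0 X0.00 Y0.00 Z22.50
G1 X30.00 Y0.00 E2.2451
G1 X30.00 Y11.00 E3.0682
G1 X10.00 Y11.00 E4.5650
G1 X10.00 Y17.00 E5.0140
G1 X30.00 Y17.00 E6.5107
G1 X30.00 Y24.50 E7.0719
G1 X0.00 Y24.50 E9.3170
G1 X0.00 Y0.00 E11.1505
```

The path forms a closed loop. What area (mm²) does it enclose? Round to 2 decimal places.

615.00 mm²

Apply the shoelace formula to the sequence of (X, Y) vertices; enclosed area = 615.00 mm².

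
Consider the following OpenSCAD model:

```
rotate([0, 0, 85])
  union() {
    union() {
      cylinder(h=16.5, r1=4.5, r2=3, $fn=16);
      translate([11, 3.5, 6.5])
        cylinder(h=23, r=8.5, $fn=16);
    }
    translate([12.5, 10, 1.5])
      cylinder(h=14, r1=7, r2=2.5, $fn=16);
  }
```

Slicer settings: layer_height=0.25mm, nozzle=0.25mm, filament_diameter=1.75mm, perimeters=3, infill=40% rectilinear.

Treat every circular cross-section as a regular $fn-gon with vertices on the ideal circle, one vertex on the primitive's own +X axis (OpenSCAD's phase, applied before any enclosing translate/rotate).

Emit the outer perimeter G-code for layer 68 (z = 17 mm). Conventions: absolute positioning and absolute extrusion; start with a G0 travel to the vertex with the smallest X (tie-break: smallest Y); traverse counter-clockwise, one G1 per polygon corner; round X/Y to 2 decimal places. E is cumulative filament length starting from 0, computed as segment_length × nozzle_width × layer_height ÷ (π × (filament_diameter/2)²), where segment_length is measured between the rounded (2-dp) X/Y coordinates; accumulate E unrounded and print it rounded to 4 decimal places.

At z = 17 mm: the cone is not intersected at this z (z outside [0, 16.5]); the cylinder at (11, 3.5): section is a regular 16-gon, circumradius r=8.5; Taking the union: only the r=8.5 cylinder at (11, 3.5) is present, so the union is just that shape — 1 connected region; the cone at (12.5, 10) is not intersected at this z (z outside [1.5, 15.5]); Combining (union): only that combined region is present, so the union is just that shape — 1 connected region; (whole slice rotated 85° about Z — lengths, areas and connectivity unchanged). The outline is a single polygon with 16 vertices. Extrusion per mm of travel: 0.25 × 0.25 / (π × 0.875²) = 0.025984. Accumulating E over each segment gives final E = 1.3788.

G0 X-11.00 Y12.00 Z17.00
G1 X-10.63 Y8.71 E0.0860
G1 X-9.04 Y5.80 E0.1722
G1 X-6.45 Y3.72 E0.2585
G1 X-3.27 Y2.80 E0.3445
G1 X0.03 Y3.16 E0.4308
G1 X2.94 Y4.75 E0.5170
G1 X5.01 Y7.34 E0.6031
G1 X5.94 Y10.52 E0.6892
G1 X5.58 Y13.82 E0.7755
G1 X3.98 Y16.73 E0.8617
G1 X1.40 Y18.80 E0.9477
G1 X-1.79 Y19.73 E1.0340
G1 X-5.08 Y19.37 E1.1200
G1 X-7.99 Y17.77 E1.2063
G1 X-10.07 Y15.19 E1.2924
G1 X-11.00 Y12.00 E1.3788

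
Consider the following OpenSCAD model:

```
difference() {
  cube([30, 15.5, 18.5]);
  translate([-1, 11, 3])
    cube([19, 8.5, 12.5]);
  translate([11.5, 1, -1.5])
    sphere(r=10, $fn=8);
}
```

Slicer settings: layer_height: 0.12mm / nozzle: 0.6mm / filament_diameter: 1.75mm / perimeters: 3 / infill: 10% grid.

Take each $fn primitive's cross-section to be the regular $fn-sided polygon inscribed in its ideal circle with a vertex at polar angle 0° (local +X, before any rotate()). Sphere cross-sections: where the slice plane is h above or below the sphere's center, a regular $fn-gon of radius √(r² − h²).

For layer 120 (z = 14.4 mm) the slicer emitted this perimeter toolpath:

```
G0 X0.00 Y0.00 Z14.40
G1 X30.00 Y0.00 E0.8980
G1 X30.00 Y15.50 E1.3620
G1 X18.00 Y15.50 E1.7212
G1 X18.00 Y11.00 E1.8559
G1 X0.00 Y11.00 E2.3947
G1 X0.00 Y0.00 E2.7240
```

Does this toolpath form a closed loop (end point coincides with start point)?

Start point (G0): (0.00, 0.00). End point (last G1): the path returns to the start — closed.

yes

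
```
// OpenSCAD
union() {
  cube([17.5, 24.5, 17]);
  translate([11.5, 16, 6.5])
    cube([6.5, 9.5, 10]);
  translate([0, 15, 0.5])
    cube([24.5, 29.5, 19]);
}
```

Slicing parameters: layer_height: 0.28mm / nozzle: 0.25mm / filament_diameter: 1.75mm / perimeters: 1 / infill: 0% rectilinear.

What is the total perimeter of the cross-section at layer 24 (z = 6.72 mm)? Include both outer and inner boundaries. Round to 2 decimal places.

At z = 6.72 mm: the 17.5×24.5 cube contributes its full rectangle (perimeter 84.00 mm); the 6.5×9.5 cube at (11.5, 16) contributes its full rectangle (perimeter 32.00 mm); the 24.5×29.5 cube at (0, 15) contributes its full rectangle (perimeter 108.00 mm); Taking the union: the regions partially overlap (shared area 228.00 mm²), so the edge portions inside another operand are dropped and the merged outline is re-measured after clipping — boundary = 138.00 mm. Overall, the cross-section is a single solid region. Total boundary length (outer) = 138.00 mm.

138.00 mm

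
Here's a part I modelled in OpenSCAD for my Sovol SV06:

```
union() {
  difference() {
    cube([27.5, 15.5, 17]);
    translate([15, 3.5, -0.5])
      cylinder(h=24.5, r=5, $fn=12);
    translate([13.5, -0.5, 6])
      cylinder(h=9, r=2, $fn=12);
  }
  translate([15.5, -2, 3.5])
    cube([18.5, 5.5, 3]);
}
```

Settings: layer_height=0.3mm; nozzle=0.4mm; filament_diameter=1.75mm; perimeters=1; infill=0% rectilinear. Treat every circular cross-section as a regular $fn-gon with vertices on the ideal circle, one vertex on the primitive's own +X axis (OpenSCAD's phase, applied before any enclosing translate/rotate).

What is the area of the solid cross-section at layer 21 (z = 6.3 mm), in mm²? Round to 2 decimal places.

431.26 mm²

At z = 6.3 mm: the cube (footprint 27.5×15.5) is included at this height (area 426.25 mm²); the cylinder at (15, 3.5): section is a regular 12-gon, circumradius r=5 (area = (12/2)·5.000²·sin(360°/12) = 75.00 mm²); the r=2 cylinder at (13.5, -0.5) gives a regular 12-gon of circumradius 2 (constant along its height) (area = (12/2)·2.000²·sin(360°/12) = 12.00 mm²); After the difference (first − rest): starting from the 27.5×15.5 cube (426.25 mm²), the r=5 cylinder at (15, 3.5) partially overlaps it — only the 68.49 mm² overlap (of its 75.00 mm²) is removed, clipping the outline; the r=2 cylinder at (13.5, -0.5) partially overlaps it — only the 0.00 mm² overlap (of its 12.00 mm²) is removed, clipping the outline — area = 357.76 mm²; the cube at (15.5, -2) is present — its section is the full 18.5×5.5 rectangle (area 101.75 mm²); Combining (union): the regions partially overlap — summed areas 459.51 mm² minus the doubly-counted overlap 28.26 mm² gives 431.26 mm² — area = 431.26 mm². Overall, the cross-section is a single solid region. Net area = 431.26 mm².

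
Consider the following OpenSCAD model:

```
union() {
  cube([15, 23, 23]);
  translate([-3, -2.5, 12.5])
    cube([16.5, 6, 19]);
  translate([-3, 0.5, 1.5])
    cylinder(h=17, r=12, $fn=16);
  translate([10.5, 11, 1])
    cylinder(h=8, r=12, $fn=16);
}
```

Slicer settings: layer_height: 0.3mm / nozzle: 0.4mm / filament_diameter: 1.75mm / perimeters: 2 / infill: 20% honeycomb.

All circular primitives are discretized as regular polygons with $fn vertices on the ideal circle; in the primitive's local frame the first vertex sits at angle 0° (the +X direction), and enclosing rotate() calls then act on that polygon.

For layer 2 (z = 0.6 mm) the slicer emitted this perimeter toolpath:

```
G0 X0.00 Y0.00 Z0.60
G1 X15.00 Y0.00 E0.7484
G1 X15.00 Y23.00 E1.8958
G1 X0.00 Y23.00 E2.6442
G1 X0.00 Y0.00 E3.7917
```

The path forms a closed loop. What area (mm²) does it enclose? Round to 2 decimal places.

345.00 mm²

Apply the shoelace formula to the sequence of (X, Y) vertices; enclosed area = 345.00 mm².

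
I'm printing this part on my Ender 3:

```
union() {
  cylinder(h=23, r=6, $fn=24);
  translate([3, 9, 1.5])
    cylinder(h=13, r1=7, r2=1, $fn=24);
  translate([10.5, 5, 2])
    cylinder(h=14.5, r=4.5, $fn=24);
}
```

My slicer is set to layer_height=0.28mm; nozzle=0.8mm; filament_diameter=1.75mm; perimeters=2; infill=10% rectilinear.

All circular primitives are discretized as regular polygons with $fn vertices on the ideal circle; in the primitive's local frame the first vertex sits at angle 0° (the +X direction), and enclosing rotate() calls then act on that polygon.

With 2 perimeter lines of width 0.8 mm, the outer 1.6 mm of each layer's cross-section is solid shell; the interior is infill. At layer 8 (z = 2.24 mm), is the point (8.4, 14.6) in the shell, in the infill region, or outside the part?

At z = 2.24 mm: the r=6 cylinder contributes a regular 24-gon of circumradius 6; the cone at (3, 9) contributes a regular 24-gon of circumradius 6.658 (interpolated between r1=7 and r2=1 at t=0.057); the cylinder at (10.5, 5): section is a regular 24-gon, circumradius r=4.5; Combining (union): the regions partially overlap (shared area 29.86 mm²), so overlapping operands fuse into one piece — 1 connected region. Overall, the cross-section is a single solid region. The nearest boundary edge runs (6.33, 14.77)→(7.71, 13.71); distance from the point to it = 1.13 mm. The point is not inside any of the regions above, so it lies outside the cross-section (1.13 mm from the nearest boundary).

outside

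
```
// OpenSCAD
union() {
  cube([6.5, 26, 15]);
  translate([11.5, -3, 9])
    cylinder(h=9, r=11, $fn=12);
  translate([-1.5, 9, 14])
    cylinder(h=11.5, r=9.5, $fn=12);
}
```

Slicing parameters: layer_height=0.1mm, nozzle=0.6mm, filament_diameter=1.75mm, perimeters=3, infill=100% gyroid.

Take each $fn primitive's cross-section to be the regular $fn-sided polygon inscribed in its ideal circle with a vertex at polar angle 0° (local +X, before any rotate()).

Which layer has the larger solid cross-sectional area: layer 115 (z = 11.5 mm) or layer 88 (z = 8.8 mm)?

layer 115 (z = 11.5 mm)

Layer 115 (z = 11.5): the cube is present — its section is the full 6.5×26 rectangle (area 169.00 mm²); the r=11 cylinder at (11.5, -3) gives a regular 12-gon of circumradius 11 (constant along its height) (area = (12/2)·11.000²·sin(360°/12) = 363.00 mm²); the cylinder at (-1.5, 9) is absent (z outside [14, 25.5]); Merging all regions: the regions partially overlap — summed areas 532.00 mm² minus the doubly-counted overlap 22.31 mm² gives 509.69 mm² — area = 509.69 mm². So its area = 509.69 mm². Layer 88 (z = 8.8): the 6.5×26 cube contributes its full rectangle (area 169.00 mm²); the cylinder at (11.5, -3) does not reach this height (z outside [9, 18]); the cylinder at (-1.5, 9) is absent (z outside [14, 25.5]); Merging all regions: only the 6.5×26 cube is present, so the union is just that shape — area = 169.00 mm². So its area = 169.00 mm². Layer 115 is larger (509.69 vs 169.00 mm²).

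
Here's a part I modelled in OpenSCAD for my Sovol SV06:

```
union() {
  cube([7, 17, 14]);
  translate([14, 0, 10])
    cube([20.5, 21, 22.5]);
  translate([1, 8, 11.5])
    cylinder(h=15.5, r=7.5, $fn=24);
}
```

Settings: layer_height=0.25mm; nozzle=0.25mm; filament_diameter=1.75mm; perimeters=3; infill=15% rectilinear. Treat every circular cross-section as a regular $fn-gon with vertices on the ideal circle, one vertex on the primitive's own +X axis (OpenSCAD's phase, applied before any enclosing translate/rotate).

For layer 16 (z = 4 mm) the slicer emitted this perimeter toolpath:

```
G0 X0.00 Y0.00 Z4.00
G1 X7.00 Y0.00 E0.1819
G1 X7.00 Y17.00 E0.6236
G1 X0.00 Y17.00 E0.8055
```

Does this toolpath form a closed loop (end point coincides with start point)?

Start point (G0): (0.00, 0.00). End point (last G1): the path does not return to the start — open.

no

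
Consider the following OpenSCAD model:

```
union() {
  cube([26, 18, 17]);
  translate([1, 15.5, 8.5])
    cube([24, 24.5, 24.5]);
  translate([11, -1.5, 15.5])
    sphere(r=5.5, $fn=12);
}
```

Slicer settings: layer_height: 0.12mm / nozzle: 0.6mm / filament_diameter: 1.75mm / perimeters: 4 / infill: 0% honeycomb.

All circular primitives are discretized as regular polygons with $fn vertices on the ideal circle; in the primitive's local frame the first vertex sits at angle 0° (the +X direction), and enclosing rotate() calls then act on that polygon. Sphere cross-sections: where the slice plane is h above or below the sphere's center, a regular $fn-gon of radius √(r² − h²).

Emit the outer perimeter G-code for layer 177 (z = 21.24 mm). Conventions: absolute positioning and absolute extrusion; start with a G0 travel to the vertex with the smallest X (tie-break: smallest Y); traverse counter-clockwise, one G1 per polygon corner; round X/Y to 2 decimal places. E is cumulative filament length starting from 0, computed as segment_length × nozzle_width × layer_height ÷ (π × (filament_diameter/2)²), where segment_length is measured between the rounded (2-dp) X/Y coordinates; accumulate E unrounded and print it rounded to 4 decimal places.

G0 X1.00 Y15.50 Z21.24
G1 X25.00 Y15.50 E0.7184
G1 X25.00 Y40.00 E1.4518
G1 X1.00 Y40.00 E2.1702
G1 X1.00 Y15.50 E2.9036

At z = 21.24 mm: the cube does not reach this height (z outside [0, 17]); the cube at (1, 15.5) (footprint 24×24.5) is included at this height; the sphere at (11, -1.5) is absent (|z−center|=5.740 > r=5.5); Taking the union: only the 24×24.5 cube at (1, 15.5) is present, so the union is just that shape — 1 connected region. The outline is a single polygon with 4 vertices. Extrusion per mm of travel: 0.6 × 0.12 / (π × 0.875²) = 0.029934. Accumulating E over each segment gives final E = 2.9036.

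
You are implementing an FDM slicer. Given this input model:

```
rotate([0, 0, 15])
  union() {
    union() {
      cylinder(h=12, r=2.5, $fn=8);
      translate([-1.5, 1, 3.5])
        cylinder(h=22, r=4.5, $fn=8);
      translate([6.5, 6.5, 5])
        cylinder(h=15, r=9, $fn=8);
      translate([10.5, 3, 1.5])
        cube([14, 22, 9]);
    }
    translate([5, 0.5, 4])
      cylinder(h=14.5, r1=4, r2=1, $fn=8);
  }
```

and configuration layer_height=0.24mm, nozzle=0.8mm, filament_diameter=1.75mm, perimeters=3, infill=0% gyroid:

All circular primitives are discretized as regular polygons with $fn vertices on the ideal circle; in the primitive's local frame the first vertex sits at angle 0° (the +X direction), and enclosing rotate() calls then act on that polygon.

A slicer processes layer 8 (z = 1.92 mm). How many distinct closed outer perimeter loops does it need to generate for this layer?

2

At z = 1.92 mm: the r=2.5 cylinder contributes a regular 8-gon of circumradius 2.5; the cylinder at (-1.5, 1) is not intersected at this z (z outside [3.5, 25.5]); the cylinder at (6.5, 6.5) is absent (z outside [5, 20]); the cube at (10.5, 3) (footprint 14×22) is included at this height; Taking the union: the 2 present regions are separate (no shared area or edge), so areas and boundary lengths simply add and each stays a separate island — 2 connected regions; the cone at (5, 0.5) is not intersected at this z (z outside [4, 18.5]); Taking the union: only the result so far is present, so the union is just that shape — 2 connected regions; (rotated 15° about Z; rotation is an isometry so areas/perimeters/island counts are preserved). The result has 2 disconnected regions.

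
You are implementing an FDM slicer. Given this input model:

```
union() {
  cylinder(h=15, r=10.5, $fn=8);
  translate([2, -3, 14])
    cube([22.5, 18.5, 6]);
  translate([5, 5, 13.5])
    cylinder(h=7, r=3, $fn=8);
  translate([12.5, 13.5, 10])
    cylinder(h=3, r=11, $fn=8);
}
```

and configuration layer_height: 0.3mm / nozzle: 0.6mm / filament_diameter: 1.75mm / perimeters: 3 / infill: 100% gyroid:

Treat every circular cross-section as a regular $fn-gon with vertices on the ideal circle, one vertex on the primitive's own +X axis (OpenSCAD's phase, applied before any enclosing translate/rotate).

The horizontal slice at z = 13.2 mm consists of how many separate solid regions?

At z = 13.2 mm: the r=10.5 cylinder gives a regular 8-gon of circumradius 10.5 (constant along its height); the cube at (2, -3) is not intersected at this z (z outside [14, 20]); the cylinder at (5, 5) does not reach this height (z outside [13.5, 20.5]); the cylinder at (12.5, 13.5) is not intersected at this z (z outside [10, 13]); Taking the union: only the r=10.5 cylinder is present, so the union is just that shape — 1 connected region. The result has 1 disconnected region.

1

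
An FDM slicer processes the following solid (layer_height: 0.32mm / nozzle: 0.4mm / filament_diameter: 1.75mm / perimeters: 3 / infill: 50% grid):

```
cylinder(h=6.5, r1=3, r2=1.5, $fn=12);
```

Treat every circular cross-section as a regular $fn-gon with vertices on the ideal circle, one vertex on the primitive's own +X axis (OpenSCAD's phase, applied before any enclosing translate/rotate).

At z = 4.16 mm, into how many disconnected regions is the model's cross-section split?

1

At z = 4.16 mm: the cone: at t=0.640 of its height the radius interpolates to r₁+(r₂−r₁)t = 2.040, giving a regular 12-gon of that circumradius. The result has 1 disconnected region.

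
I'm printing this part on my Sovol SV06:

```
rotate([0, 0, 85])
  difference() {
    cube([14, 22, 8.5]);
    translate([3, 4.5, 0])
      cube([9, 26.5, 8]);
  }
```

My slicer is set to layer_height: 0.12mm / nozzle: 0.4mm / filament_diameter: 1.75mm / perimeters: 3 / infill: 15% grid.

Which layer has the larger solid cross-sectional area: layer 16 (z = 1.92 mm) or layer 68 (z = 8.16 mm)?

Layer 16 (z = 1.92): the cube is present — its section is the full 14×22 rectangle (area 308.00 mm²); the cube at (3, 4.5) is present — its section is the full 9×26.5 rectangle (area 238.50 mm²); Taking the first minus the rest: starting from the 14×22 cube (308.00 mm²), the 9×26.5 cube at (3, 4.5) partially overlaps it — only the 157.50 mm² overlap (of its 238.50 mm²) is removed, clipping the outline — area = 150.50 mm²; (whole slice rotated 85° about Z — lengths, areas and connectivity unchanged). So its area = 150.50 mm². Layer 68 (z = 8.16): the cube (footprint 14×22) is included at this height (area 308.00 mm²); the cube at (3, 4.5) does not reach this height (z outside [0, 8]); After the difference (first − rest): none of the subtracted shapes is present at this height, so the 14×22 cube is unchanged — area = 308.00 mm²; (whole slice rotated 85° about Z — lengths, areas and connectivity unchanged). So its area = 308.00 mm². Layer 68 is larger (308.00 vs 150.50 mm²).

layer 68 (z = 8.16 mm)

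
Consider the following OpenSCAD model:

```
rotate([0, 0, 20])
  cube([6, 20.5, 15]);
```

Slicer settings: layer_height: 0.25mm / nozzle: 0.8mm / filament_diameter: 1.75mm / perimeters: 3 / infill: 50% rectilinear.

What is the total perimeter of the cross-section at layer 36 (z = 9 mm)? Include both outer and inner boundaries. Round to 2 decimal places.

At z = 9 mm: the 6×20.5 cube contributes its full rectangle (perimeter 53.00 mm); (rotated 20° about Z; rotation is an isometry so areas/perimeters/island counts are preserved). Overall, the cross-section is a single solid region. Total boundary length (outer) = 53.00 mm.

53.00 mm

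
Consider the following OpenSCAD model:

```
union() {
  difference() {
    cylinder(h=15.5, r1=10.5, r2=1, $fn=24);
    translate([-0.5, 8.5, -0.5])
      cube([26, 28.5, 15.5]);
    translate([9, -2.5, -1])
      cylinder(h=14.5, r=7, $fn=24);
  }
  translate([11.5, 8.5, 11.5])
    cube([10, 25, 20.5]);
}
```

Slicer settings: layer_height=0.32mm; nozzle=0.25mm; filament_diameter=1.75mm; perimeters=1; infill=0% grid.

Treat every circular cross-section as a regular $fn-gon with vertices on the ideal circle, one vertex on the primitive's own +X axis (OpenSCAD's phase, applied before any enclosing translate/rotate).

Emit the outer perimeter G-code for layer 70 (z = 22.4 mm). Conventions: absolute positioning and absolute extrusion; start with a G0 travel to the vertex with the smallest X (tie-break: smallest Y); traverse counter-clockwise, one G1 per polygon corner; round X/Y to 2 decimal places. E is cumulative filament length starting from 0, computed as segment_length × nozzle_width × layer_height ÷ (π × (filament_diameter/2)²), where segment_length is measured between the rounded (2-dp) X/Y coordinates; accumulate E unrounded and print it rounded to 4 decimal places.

At z = 22.4 mm: the cone is absent (z outside [0, 15.5]); the cube at (-0.5, 8.5) is absent (z outside [-0.5, 15]); the cylinder at (9, -2.5) does not reach this height (z outside [-1, 13.5]); After the difference (first − rest): the first operand is absent here, so nothing remains; the cube at (11.5, 8.5) is present — its section is the full 10×25 rectangle; Merging all regions: only the 10×25 cube at (11.5, 8.5) is present, so the union is just that shape — 1 connected region. The outline is a single polygon with 4 vertices. Extrusion per mm of travel: 0.25 × 0.32 / (π × 0.875²) = 0.033260. Accumulating E over each segment gives final E = 2.3282.

G0 X11.50 Y8.50 Z22.40
G1 X21.50 Y8.50 E0.3326
G1 X21.50 Y33.50 E1.1641
G1 X11.50 Y33.50 E1.4967
G1 X11.50 Y8.50 E2.3282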